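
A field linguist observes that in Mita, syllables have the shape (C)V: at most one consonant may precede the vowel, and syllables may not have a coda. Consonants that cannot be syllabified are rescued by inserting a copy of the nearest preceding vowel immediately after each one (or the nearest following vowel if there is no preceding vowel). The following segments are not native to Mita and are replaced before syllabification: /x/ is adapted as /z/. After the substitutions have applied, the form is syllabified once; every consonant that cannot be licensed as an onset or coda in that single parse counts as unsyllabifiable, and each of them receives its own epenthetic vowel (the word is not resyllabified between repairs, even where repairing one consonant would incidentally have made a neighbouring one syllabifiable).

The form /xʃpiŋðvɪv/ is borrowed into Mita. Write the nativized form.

ziʃipiŋiðivɪvɪ

Substitution: /x/ → /z/, giving /zʃpiŋðvɪv/.
Syllabifying with onset maximization leaves /z/, /ʃ/, /ŋ/, /ð/, /v/ stranded (no codas are permitted; onsets are limited to one consonant).
Each unlicensed consonant becomes the onset of a new syllable: /z/ → /zi/, /ʃ/ → /ʃi/, /ŋ/ → /ŋi/, /ð/ → /ði/, /v/ → /vɪ/.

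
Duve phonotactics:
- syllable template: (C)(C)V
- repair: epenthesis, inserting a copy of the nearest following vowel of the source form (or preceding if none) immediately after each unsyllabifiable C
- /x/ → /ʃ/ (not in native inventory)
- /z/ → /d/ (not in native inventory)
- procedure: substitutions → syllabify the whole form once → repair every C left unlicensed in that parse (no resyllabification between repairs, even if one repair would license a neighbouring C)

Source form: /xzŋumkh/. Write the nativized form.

Substitution: /x/ → /ʃ/, /z/ → /d/, giving /ʃdŋumkh/.
Under (C)(C)V, the unsyllabifiable consonants are /ʃ/, /m/, /k/, /h/ (no codas are permitted; onsets may contain at most 2 consonants).
Inserting the epenthetic vowel yields /ʃ/ → /ʃu/, /m/ → /mu/, /k/ → /ku/, /h/ → /hu/.

ʃudŋumukuhu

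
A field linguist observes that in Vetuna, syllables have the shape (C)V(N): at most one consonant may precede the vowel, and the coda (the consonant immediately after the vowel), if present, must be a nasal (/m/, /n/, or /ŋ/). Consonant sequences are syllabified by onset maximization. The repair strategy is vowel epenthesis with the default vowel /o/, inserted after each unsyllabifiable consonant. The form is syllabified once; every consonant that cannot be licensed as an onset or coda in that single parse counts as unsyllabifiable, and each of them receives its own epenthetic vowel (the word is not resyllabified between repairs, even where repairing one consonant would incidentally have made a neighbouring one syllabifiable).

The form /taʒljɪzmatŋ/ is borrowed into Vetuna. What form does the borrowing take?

taʒolojɪzomatoŋo

Syllabifying with onset maximization leaves /ʒ/, /l/, /z/, /t/, /ŋ/ stranded (only a nasal (/m/, /n/, or /ŋ/) is licensed in coda position; onsets are limited to one consonant).
Each unlicensed consonant becomes the onset of a new syllable: /ʒ/ → /ʒo/, /l/ → /lo/, /z/ → /zo/, /t/ → /to/, /ŋ/ → /ŋo/.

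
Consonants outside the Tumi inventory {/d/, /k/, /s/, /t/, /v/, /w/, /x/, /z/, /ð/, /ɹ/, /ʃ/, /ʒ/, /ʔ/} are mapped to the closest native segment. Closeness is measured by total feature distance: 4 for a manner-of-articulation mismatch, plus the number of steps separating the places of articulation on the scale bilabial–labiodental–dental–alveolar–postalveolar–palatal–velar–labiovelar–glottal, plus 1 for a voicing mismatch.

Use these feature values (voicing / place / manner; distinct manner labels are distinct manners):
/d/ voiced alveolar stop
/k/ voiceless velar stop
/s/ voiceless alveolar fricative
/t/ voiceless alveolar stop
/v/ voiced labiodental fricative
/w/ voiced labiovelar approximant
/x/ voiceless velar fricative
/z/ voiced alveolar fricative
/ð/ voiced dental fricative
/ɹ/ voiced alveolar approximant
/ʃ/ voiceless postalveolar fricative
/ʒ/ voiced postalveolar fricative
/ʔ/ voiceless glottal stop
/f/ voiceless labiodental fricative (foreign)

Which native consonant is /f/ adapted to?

/v/ is closest: same manner (fricative), place distance 0 (labiodental→labiodental), voicing differs (+1); total 1. Next closest is /s/ at distance 2.

v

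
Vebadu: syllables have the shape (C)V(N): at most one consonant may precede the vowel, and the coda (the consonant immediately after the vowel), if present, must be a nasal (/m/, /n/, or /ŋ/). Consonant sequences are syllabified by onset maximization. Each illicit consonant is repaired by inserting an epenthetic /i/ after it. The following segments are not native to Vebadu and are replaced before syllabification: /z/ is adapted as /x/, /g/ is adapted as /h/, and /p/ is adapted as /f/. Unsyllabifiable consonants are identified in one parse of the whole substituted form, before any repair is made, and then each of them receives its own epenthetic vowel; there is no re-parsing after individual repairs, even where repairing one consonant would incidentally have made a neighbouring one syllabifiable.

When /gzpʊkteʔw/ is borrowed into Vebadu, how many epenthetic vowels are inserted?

After substitution the input is /hxfʊkteʔw/.
The unsyllabifiable consonants are /h/, /x/, /k/, /ʔ/, /w/; each receives one epenthetic vowel.

5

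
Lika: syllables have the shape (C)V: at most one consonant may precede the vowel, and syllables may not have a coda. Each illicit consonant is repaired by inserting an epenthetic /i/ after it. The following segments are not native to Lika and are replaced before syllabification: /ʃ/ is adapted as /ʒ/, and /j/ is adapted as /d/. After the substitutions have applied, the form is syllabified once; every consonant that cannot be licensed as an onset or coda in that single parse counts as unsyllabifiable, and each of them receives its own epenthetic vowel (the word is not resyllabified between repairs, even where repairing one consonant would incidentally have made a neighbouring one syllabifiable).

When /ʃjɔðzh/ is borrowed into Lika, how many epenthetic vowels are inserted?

After substitution the input is /ʒdɔðzh/.
The unsyllabifiable consonants are /ʒ/, /ð/, /z/, /h/; each receives one epenthetic vowel.

4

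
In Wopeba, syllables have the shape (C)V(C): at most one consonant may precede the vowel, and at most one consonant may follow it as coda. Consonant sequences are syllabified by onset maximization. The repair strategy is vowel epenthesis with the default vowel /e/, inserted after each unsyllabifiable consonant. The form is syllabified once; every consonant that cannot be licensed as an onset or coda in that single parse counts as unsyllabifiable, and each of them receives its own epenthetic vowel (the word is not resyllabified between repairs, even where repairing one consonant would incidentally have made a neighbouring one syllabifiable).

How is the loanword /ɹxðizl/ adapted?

ɹexeðizle

Syllabifying with onset maximization leaves /ɹ/, /x/, /l/ stranded (at most one coda consonant is licensed; onsets are limited to one consonant).
Each unlicensed consonant becomes the onset of a new syllable: /ɹ/ → /ɹe/, /x/ → /xe/, /l/ → /le/.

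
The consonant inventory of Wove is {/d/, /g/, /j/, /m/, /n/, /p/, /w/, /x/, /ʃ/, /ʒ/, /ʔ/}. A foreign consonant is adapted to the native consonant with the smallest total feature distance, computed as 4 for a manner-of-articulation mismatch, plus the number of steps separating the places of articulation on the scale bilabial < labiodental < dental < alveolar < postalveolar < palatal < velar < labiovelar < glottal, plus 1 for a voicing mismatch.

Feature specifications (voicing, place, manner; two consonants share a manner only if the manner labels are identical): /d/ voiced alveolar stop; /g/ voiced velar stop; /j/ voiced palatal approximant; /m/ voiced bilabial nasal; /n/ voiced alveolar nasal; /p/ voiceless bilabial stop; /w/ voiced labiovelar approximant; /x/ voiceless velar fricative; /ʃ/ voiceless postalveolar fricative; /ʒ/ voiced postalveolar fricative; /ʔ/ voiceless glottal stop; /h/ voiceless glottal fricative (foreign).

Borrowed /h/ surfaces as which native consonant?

x

/x/ is closest: same manner (fricative), place distance 2 (glottal→velar), same voicing; total 2. Next closest is /ʃ/ at distance 4.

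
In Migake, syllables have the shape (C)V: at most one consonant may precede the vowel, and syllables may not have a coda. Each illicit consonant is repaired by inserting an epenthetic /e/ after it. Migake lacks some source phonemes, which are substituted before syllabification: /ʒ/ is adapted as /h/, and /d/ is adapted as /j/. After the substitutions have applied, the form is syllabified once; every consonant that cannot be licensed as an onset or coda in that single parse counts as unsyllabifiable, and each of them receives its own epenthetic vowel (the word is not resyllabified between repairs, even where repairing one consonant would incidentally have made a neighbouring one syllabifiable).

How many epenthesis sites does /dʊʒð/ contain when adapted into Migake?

2

After substitution the input is /jʊhð/.
The unsyllabifiable consonants are /h/, /ð/; each receives one epenthetic vowel.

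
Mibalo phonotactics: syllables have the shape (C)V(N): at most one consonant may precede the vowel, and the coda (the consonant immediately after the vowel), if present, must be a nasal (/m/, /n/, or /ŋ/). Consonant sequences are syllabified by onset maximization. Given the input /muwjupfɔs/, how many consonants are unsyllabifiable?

Syllabifying with onset maximization leaves /w/, /p/, /s/ stranded (only a nasal (/m/, /n/, or /ŋ/) is licensed in coda position; onsets are limited to one consonant).

3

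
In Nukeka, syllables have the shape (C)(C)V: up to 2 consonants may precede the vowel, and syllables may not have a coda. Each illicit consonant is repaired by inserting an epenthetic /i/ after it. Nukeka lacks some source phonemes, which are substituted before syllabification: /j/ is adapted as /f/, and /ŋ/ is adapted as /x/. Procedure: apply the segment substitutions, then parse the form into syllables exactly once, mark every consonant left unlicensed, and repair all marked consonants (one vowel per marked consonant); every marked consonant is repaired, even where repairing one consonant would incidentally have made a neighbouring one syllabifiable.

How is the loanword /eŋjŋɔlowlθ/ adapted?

Substitution: /ŋ/ → /x/, /j/ → /f/, giving /exfxɔlowlθ/.
Under (C)(C)V, the unsyllabifiable consonants are /x/, /w/, /l/, /θ/ (no codas are permitted; onsets may contain at most 2 consonants).
Each unlicensed consonant becomes the onset of a new syllable: /x/ → /xi/, /w/ → /wi/, /l/ → /li/, /θ/ → /θi/.

exifxɔlowiliθi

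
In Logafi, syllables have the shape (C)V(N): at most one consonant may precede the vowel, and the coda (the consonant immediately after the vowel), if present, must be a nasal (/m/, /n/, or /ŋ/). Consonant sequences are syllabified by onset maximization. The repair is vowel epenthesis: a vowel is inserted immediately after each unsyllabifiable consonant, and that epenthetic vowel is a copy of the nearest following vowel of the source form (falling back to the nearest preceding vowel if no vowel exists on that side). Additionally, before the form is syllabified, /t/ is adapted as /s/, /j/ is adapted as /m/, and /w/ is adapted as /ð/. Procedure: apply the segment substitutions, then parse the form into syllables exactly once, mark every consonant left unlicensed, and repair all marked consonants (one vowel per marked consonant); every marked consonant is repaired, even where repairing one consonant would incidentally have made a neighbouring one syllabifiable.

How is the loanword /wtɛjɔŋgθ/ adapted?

Substitution: /w/ → /ð/, /t/ → /s/, /j/ → /m/, giving /ðsɛmɔŋgθ/.
Syllabifying with onset maximization leaves /ð/, /g/, /θ/ stranded (only a nasal (/m/, /n/, or /ŋ/) is licensed in coda position; onsets are limited to one consonant).
Epenthesis after each stranded consonant: /ð/ → /ðɛ/, /g/ → /gɔ/, /θ/ → /θɔ/.

ðɛsɛmɔŋgɔθɔ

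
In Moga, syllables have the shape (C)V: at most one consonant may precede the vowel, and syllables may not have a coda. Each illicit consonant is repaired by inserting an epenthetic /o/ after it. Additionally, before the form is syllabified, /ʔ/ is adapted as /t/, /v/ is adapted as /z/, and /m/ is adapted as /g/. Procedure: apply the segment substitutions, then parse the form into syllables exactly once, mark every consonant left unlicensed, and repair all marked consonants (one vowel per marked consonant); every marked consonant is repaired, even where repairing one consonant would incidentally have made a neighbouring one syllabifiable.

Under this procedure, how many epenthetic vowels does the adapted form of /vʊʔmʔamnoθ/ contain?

4

After substitution the input is /zʊtgtagnoθ/.
The unsyllabifiable consonants are /t/, /g/, /g/, /θ/; each receives one epenthetic vowel.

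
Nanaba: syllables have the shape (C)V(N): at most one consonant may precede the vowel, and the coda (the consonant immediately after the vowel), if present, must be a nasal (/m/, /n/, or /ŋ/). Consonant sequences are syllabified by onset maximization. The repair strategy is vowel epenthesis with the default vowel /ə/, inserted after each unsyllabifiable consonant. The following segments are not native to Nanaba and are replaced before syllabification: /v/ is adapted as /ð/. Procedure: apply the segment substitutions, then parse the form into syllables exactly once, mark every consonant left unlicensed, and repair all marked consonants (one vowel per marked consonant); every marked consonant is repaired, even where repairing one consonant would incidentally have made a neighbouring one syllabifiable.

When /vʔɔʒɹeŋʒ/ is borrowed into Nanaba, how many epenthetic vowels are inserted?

3

After substitution the input is /ðʔɔʒɹeŋʒ/.
The unsyllabifiable consonants are /ð/, /ʒ/, /ʒ/; each receives one epenthetic vowel.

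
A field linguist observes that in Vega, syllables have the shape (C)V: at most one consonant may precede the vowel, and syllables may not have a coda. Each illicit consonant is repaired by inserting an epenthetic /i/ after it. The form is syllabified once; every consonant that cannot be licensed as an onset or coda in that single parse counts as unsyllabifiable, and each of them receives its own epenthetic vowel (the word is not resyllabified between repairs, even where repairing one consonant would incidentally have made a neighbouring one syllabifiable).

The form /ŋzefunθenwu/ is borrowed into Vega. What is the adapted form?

ŋizefuniθeniwu

The consonants /ŋ/, /n/, /n/ cannot be parsed into a legal (C)V syllable (no codas are permitted; onsets are limited to one consonant).
Epenthesis after each stranded consonant: /ŋ/ → /ŋi/, /n/ → /ni/, /n/ → /ni/.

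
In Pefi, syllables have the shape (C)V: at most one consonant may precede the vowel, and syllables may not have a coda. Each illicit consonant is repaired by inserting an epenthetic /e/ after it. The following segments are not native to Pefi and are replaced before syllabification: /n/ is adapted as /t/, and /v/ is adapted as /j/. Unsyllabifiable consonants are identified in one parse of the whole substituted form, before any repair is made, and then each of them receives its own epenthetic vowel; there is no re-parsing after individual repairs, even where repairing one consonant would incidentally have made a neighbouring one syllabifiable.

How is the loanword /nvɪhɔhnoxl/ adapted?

tejɪhɔhetoxele

Substitution: /n/ → /t/, /v/ → /j/, giving /tjɪhɔhtoxl/.
Under (C)V, the unsyllabifiable consonants are /t/, /h/, /x/, /l/ (no codas are permitted; onsets are limited to one consonant).
Each unlicensed consonant becomes the onset of a new syllable: /t/ → /te/, /h/ → /he/, /x/ → /xe/, /l/ → /le/.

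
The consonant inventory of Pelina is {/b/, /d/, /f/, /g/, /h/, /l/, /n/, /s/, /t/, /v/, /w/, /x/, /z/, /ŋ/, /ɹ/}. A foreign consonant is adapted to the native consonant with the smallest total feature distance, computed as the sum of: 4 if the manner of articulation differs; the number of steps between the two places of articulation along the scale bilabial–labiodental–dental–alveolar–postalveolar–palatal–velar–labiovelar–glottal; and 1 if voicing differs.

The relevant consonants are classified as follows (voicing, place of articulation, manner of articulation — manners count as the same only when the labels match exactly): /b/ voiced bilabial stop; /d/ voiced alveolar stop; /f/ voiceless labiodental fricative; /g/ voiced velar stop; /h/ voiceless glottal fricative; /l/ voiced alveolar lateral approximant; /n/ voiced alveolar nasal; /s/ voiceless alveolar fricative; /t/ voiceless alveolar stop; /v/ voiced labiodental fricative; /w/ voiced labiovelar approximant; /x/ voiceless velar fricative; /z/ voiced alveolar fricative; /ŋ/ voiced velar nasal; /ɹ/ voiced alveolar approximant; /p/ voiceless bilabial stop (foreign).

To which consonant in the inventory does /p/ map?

/b/ is closest: same manner (stop), place distance 0 (bilabial→bilabial), voicing differs (+1); total 1. Next closest is /t/ at distance 3.

b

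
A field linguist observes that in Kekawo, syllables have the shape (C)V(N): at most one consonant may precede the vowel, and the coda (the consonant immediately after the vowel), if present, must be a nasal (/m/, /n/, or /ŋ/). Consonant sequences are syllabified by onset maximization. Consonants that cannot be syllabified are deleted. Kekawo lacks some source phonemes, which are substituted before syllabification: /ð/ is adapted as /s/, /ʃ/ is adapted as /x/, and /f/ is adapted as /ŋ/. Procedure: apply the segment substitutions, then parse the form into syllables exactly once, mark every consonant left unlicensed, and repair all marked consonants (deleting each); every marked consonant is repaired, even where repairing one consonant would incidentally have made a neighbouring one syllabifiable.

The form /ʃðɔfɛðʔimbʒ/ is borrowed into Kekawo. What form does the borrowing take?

Substitution: /ʃ/ → /x/, /ð/ → /s/, /f/ → /ŋ/, giving /xsɔŋɛsʔimbʒ/.
Under (C)V(N), the unsyllabifiable consonants are /x/, /s/, /b/, /ʒ/ (only a nasal (/m/, /n/, or /ŋ/) is licensed in coda position; onsets are limited to one consonant).
Deletion applies to /x/, /s/, /b/, /ʒ/.

sɔŋɛʔim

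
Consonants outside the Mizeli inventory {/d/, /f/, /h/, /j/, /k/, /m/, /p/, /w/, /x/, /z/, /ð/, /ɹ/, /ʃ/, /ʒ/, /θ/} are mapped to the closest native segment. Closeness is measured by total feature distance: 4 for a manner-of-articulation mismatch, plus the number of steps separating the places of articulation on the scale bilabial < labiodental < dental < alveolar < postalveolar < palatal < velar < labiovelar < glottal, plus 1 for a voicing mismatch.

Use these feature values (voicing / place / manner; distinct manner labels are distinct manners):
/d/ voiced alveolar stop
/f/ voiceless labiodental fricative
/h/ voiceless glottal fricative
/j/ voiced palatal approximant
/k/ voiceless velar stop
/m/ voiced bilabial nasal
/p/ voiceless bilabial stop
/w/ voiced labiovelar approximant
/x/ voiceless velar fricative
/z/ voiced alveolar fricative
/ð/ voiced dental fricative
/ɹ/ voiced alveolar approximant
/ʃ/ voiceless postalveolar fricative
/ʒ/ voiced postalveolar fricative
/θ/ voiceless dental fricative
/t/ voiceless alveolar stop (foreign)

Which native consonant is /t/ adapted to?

d

/d/ is closest: same manner (stop), place distance 0 (alveolar→alveolar), voicing differs (+1); total 1. Next closest is /k/ at distance 3.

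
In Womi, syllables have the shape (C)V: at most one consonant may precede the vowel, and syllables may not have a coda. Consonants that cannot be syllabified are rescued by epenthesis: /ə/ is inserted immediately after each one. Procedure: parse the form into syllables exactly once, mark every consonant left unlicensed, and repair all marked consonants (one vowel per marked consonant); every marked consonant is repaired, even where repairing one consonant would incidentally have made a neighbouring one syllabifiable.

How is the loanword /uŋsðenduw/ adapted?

uŋəsəðenəduwə

Under (C)V, the unsyllabifiable consonants are /ŋ/, /s/, /n/, /w/ (no codas are permitted; onsets are limited to one consonant).
Inserting the epenthetic vowel yields /ŋ/ → /ŋə/, /s/ → /sə/, /n/ → /nə/, /w/ → /wə/.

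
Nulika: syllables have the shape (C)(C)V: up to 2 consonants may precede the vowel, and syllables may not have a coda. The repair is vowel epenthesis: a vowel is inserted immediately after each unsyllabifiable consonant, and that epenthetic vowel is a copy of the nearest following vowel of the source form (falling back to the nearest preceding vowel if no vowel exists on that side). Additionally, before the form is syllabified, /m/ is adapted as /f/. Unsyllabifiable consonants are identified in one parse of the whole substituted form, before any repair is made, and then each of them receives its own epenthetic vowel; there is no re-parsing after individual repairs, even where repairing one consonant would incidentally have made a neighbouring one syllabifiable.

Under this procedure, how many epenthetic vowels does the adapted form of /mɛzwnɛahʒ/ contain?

After substitution the input is /fɛzwnɛahʒ/.
The unsyllabifiable consonants are /z/, /h/, /ʒ/; each receives one epenthetic vowel.

3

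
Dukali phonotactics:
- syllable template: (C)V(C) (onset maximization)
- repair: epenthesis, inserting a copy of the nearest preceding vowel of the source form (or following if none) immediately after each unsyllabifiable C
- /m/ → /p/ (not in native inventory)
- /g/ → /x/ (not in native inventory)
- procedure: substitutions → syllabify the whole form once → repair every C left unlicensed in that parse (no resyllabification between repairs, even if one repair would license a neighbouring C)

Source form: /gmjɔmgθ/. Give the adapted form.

Substitution: /g/ → /x/, /m/ → /p/, giving /xpjɔpxθ/.
The consonants /x/, /p/, /x/, /θ/ cannot be parsed into a legal (C)V(C) syllable (at most one coda consonant is licensed; onsets are limited to one consonant).
Epenthesis after each stranded consonant: /x/ → /xɔ/, /p/ → /pɔ/, /x/ → /xɔ/, /θ/ → /θɔ/.

xɔpɔjɔpxɔθɔ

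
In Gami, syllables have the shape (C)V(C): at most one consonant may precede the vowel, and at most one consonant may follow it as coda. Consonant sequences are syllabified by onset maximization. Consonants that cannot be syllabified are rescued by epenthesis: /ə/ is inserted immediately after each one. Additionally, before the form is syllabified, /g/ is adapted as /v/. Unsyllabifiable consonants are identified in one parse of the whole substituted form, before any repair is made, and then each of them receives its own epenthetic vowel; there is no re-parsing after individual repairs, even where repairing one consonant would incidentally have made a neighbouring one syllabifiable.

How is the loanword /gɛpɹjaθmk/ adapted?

vɛpɹəjaθməkə

Substitution: /g/ → /v/, giving /vɛpɹjaθmk/.
Syllabifying with onset maximization leaves /ɹ/, /m/, /k/ stranded (at most one coda consonant is licensed; onsets are limited to one consonant).
Inserting the epenthetic vowel yields /ɹ/ → /ɹə/, /m/ → /mə/, /k/ → /kə/.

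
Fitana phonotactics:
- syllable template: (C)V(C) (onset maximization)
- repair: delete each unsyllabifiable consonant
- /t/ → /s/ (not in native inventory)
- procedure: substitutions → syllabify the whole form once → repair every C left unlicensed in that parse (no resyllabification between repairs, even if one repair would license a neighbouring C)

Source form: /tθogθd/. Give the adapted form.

Substitution: /t/ → /s/, giving /sθogθd/.
The consonants /s/, /θ/, /d/ cannot be parsed into a legal (C)V(C) syllable (at most one coda consonant is licensed; onsets are limited to one consonant).
Deleting the stranded consonants removes /s/, /θ/, /d/.

θog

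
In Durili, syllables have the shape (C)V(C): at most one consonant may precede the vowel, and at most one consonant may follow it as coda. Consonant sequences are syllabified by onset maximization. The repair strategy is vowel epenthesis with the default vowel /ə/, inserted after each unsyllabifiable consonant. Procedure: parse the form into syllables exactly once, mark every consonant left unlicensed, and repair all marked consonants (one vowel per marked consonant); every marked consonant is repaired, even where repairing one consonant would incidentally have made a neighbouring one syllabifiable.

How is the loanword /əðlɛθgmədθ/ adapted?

əðlɛθgəmədθə

Syllabifying with onset maximization leaves /g/, /θ/ stranded (at most one coda consonant is licensed; onsets are limited to one consonant).
Inserting the epenthetic vowel yields /g/ → /gə/, /θ/ → /θə/.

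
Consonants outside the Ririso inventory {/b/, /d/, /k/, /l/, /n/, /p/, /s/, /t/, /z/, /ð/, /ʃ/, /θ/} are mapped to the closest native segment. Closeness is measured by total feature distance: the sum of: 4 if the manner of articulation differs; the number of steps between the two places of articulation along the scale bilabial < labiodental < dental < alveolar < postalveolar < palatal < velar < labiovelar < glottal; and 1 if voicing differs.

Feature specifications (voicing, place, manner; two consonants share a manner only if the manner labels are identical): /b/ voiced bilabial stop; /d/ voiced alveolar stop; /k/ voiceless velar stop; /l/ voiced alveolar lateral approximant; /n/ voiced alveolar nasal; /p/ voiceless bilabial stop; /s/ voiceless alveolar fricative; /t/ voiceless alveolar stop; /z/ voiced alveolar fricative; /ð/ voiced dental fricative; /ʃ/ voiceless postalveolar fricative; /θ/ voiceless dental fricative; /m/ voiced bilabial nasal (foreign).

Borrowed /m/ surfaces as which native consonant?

n

/n/ is closest: same manner (nasal), place distance 3 (bilabial→alveolar), same voicing; total 3. Next closest is /b/ at distance 4.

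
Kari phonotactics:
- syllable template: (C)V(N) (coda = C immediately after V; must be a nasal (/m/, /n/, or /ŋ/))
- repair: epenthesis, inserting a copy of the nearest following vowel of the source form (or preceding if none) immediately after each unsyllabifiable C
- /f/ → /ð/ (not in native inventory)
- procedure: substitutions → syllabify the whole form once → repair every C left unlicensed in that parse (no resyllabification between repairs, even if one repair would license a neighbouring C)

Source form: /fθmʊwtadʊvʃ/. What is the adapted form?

ðʊθʊmʊwatadʊvʊʃʊ

Substitution: /f/ → /ð/, giving /ðθmʊwtadʊvʃ/.
The consonants /ð/, /θ/, /w/, /v/, /ʃ/ cannot be parsed into a legal (C)V(N) syllable (only a nasal (/m/, /n/, or /ŋ/) is licensed in coda position; onsets are limited to one consonant).
Inserting the epenthetic vowel yields /ð/ → /ðʊ/, /θ/ → /θʊ/, /w/ → /wa/, /v/ → /vʊ/, /ʃ/ → /ʃʊ/.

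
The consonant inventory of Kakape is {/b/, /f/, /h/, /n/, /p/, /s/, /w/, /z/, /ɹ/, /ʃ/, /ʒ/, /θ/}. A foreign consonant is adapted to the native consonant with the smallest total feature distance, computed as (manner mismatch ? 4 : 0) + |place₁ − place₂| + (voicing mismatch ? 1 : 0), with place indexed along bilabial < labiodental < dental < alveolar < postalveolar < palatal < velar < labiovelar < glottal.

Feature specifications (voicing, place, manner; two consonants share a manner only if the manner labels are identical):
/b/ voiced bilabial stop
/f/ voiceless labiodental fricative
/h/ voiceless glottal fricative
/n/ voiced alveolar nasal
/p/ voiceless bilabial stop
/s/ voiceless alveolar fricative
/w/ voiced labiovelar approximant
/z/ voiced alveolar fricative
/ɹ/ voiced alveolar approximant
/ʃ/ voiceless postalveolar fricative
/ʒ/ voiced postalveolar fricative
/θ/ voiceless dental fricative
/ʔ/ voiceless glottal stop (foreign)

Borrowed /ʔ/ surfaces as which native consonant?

h

/h/ is closest: manner differs (stop→fricative, +4), place distance 0 (glottal→glottal), same voicing; total 4. Next closest is /w/ at distance 6.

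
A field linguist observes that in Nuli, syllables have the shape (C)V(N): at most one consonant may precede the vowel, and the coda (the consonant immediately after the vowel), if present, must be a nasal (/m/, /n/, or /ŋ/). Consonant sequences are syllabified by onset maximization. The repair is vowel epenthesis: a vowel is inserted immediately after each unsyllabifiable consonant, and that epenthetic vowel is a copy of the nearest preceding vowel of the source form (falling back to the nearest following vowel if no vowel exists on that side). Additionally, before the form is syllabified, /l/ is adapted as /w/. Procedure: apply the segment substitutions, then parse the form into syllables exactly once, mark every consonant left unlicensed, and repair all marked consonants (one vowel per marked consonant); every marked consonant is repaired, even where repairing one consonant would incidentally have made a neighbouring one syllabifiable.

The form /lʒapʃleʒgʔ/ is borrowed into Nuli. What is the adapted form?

Substitution: /l/ → /w/, giving /wʒapʃweʒgʔ/.
Under (C)V(N), the unsyllabifiable consonants are /w/, /p/, /ʃ/, /ʒ/, /g/, /ʔ/ (only a nasal (/m/, /n/, or /ŋ/) is licensed in coda position; onsets are limited to one consonant).
Epenthesis after each stranded consonant: /w/ → /wa/, /p/ → /pa/, /ʃ/ → /ʃa/, /ʒ/ → /ʒe/, /g/ → /ge/, /ʔ/ → /ʔe/.

waʒapaʃaweʒegeʔe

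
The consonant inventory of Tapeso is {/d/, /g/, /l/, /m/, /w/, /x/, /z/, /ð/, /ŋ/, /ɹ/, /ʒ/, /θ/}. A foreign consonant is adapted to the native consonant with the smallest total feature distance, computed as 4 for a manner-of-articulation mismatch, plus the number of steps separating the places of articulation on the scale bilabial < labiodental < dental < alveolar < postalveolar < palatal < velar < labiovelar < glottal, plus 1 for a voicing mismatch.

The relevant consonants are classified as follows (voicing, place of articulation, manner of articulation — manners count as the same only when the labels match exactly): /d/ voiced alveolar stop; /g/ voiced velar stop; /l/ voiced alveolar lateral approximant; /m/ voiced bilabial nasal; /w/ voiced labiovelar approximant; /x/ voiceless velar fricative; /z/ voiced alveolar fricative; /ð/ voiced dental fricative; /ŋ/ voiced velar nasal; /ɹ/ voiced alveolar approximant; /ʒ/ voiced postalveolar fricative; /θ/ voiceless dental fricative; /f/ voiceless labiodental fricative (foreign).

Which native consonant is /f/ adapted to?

θ

/θ/ is closest: same manner (fricative), place distance 1 (labiodental→dental), same voicing; total 1. Next closest is /ð/ at distance 2.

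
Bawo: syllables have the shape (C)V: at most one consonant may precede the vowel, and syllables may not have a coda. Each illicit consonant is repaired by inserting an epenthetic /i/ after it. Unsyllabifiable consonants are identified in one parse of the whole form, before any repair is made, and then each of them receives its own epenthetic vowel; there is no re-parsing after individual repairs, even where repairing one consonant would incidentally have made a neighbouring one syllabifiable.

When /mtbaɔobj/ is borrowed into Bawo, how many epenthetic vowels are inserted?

The unsyllabifiable consonants are /m/, /t/, /b/, /j/; each receives one epenthetic vowel.

4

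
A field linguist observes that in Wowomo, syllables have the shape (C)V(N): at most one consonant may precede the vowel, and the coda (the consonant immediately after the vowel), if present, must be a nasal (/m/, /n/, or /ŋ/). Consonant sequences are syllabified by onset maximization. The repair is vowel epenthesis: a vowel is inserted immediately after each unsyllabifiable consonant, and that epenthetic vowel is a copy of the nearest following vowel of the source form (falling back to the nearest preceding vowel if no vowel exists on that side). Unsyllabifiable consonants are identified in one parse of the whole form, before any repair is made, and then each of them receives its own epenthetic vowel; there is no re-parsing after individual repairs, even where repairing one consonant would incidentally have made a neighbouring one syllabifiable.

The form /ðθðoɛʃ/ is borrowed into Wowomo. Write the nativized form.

The consonants /ð/, /θ/, /ʃ/ cannot be parsed into a legal (C)V(N) syllable (only a nasal (/m/, /n/, or /ŋ/) is licensed in coda position; onsets are limited to one consonant).
Epenthesis after each stranded consonant: /ð/ → /ðo/, /θ/ → /θo/, /ʃ/ → /ʃɛ/.

ðoθoðoɛʃɛ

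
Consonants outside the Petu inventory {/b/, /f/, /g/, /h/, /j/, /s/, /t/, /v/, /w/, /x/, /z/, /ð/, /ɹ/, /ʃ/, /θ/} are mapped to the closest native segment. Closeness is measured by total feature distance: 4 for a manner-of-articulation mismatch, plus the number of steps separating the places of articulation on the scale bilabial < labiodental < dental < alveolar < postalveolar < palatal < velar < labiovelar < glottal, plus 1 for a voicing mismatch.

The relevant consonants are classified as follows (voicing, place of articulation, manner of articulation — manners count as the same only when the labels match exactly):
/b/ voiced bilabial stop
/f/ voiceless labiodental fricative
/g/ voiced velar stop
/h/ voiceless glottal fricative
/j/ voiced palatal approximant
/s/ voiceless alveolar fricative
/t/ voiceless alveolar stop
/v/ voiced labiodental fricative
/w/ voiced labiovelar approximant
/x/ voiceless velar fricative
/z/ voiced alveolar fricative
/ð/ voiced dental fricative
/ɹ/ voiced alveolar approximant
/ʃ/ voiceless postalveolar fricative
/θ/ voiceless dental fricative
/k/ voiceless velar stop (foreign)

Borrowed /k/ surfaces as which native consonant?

g

/g/ is closest: same manner (stop), place distance 0 (velar→velar), voicing differs (+1); total 1. Next closest is /t/ at distance 3.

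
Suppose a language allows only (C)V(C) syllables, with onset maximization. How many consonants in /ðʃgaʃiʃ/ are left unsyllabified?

2

The consonants /ð/, /ʃ/ cannot be parsed into a legal (C)V(C) syllable (at most one coda consonant is licensed; onsets are limited to one consonant).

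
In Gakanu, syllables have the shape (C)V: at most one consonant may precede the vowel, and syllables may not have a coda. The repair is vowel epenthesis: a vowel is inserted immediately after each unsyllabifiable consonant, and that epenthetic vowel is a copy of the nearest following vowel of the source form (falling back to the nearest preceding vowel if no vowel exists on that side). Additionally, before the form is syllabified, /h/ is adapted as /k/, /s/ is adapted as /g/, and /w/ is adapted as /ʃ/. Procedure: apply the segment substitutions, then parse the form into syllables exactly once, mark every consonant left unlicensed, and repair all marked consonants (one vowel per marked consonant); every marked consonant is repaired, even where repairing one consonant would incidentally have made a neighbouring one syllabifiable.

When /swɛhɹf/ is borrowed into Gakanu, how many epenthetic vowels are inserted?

4

After substitution the input is /gʃɛkɹf/.
The unsyllabifiable consonants are /g/, /k/, /ɹ/, /f/; each receives one epenthetic vowel.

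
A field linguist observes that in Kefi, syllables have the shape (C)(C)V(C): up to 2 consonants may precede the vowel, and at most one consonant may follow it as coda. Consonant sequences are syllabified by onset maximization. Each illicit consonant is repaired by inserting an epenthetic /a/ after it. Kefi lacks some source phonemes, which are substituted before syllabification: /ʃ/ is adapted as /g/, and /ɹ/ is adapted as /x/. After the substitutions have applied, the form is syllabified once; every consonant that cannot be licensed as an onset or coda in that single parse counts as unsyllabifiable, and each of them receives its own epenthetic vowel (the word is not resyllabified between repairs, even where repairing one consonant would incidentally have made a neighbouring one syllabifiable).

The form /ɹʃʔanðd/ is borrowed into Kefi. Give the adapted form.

xagʔanðada

Substitution: /ɹ/ → /x/, /ʃ/ → /g/, giving /xgʔanðd/.
Under (C)(C)V(C), the unsyllabifiable consonants are /x/, /ð/, /d/ (at most one coda consonant is licensed; onsets may contain at most 2 consonants).
Inserting the epenthetic vowel yields /x/ → /xa/, /ð/ → /ða/, /d/ → /da/.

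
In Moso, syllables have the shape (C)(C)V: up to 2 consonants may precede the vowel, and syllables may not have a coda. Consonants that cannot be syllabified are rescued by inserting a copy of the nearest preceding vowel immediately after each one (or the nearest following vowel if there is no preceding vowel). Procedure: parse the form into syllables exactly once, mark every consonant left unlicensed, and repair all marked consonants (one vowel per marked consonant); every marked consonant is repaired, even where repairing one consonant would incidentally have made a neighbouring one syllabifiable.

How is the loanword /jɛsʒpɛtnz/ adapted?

Under (C)(C)V, the unsyllabifiable consonants are /s/, /t/, /n/, /z/ (no codas are permitted; onsets may contain at most 2 consonants).
Epenthesis after each stranded consonant: /s/ → /sɛ/, /t/ → /tɛ/, /n/ → /nɛ/, /z/ → /zɛ/.

jɛsɛʒpɛtɛnɛzɛ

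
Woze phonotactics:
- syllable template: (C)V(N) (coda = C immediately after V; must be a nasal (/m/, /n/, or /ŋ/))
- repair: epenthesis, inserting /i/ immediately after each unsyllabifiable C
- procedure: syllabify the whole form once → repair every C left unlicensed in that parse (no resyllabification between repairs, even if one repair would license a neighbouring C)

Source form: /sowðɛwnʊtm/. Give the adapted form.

sowiðɛwinʊtimi

The consonants /w/, /w/, /t/, /m/ cannot be parsed into a legal (C)V(N) syllable (only a nasal (/m/, /n/, or /ŋ/) is licensed in coda position; onsets are limited to one consonant).
Each unlicensed consonant becomes the onset of a new syllable: /w/ → /wi/, /w/ → /wi/, /t/ → /ti/, /m/ → /mi/.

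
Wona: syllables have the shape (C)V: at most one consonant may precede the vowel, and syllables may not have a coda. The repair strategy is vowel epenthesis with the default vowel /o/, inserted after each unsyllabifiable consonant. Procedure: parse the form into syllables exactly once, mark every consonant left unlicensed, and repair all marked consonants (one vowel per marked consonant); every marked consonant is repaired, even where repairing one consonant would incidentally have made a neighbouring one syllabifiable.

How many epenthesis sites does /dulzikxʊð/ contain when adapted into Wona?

The unsyllabifiable consonants are /l/, /k/, /ð/; each receives one epenthetic vowel.

3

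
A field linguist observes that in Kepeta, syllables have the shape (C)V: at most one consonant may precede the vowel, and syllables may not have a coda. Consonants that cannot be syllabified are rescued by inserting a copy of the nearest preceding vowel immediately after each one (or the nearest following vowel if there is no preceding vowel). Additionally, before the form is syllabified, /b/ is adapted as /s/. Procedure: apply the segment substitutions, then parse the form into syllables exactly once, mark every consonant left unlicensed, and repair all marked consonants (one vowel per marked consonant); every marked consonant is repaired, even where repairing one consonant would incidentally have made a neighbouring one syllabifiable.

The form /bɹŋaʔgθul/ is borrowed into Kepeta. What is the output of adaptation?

saɹaŋaʔagaθulu

Substitution: /b/ → /s/, giving /sɹŋaʔgθul/.
The consonants /s/, /ɹ/, /ʔ/, /g/, /l/ cannot be parsed into a legal (C)V syllable (no codas are permitted; onsets are limited to one consonant).
Epenthesis after each stranded consonant: /s/ → /sa/, /ɹ/ → /ɹa/, /ʔ/ → /ʔa/, /g/ → /ga/, /l/ → /lu/.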